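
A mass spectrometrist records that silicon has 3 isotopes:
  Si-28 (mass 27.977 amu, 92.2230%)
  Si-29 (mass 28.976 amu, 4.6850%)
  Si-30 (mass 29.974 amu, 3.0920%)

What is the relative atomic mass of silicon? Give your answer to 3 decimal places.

Ar = Σ fᵢ·mᵢ = 0.922230 × 27.977 + 0.046850 × 28.976 + 0.030920 × 29.974
= 25.8012 + 1.3575 + 0.9268 = 28.0855 amu

28.086 amu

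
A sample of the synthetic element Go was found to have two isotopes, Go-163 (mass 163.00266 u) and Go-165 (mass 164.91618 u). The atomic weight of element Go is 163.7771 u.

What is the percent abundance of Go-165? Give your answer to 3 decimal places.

With x = fraction of Go-163 (so Go-165 is 1 − x):
163.00266·x + 164.91618·(1 − x) = 163.7771
(163.00266 − 164.91618)·x = 163.7771 − 164.91618
x = -1.13908 / -1.91352 = 0.59528 → 59.528% Go-163, 40.472% Go-165.

40.472%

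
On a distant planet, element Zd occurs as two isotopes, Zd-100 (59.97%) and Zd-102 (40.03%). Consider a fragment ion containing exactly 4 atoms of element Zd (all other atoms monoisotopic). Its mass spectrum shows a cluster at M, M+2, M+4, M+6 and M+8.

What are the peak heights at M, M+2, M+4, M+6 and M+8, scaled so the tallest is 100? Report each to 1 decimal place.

37.4 : 99.9 : 100.0 : 44.5 : 7.4

Each Zd atom is independently Zd-100 (p = 0.5997) or Zd-102 (q = 0.4003); the cluster is the binomial expansion (p + q)^4.
P(M) = 0.5997^4 = 0.129341
P(M+2) = 4 × 0.5997^3 × 0.4003^1 = 0.345341
P(M+4) = 6 × 0.5997^2 × 0.4003^2 = 0.345773
P(M+6) = 4 × 0.5997^1 × 0.4003^3 = 0.153869
P(M+8) = 0.4003^4 = 0.025677
The M+4 peak is largest (0.345773); scaling to 100 gives 37.4 : 99.9 : 100.0 : 44.5 : 7.4.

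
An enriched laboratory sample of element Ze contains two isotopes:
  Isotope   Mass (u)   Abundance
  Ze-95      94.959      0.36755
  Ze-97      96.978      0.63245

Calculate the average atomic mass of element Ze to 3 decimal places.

Ar = Σ fᵢ·mᵢ = 0.36755 × 94.959 + 0.63245 × 96.978
= 34.9022 + 61.3337 = 96.2359 u

96.236 u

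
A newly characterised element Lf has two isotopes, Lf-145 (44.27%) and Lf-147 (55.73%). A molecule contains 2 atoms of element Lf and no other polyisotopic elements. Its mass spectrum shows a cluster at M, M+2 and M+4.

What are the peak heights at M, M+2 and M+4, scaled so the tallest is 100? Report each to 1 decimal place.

Each Lf atom is independently Lf-145 (p = 0.4427) or Lf-147 (q = 0.5573); the cluster is the binomial expansion (p + q)^2.
P(M) = 0.4427^2 = 0.195983
P(M+2) = 2 × 0.4427^1 × 0.5573^1 = 0.493433
P(M+4) = 0.5573^2 = 0.310583
The M+2 peak is largest (0.493433); scaling to 100 gives 39.7 : 100.0 : 62.9.

39.7 : 100.0 : 62.9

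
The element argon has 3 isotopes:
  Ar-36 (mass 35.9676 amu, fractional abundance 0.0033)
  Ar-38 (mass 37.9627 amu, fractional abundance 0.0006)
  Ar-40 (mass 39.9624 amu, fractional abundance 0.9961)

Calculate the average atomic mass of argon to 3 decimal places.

39.948 amu

Average mass = Σ (abundance × isotope mass) = 0.0033 × 35.9676 + 0.0006 × 37.9627 + 0.9961 × 39.9624
= 0.11869 + 0.02278 + 39.80655 = 39.94802 amu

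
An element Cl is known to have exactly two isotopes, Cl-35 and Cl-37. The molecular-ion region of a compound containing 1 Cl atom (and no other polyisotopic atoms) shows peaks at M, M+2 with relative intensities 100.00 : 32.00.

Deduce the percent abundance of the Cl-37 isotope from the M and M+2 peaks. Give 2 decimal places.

24.24%

Let p = fractional abundance of Cl-35. I(M+2)/I(M) = [C(1,1)·p^0·(1−p)] / p^1 = 1·(1−p)/p = 32.00/100.00 = 0.3200
(1−p)/p = 0.3200/1 = 0.3200  ⇒  p = 1/(1 + 0.3200) = 0.7576
Cl-35: 75.76%, Cl-37: 24.24%.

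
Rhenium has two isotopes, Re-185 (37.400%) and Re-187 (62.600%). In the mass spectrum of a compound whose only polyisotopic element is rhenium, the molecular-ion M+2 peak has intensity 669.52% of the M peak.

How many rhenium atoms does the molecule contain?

4

With n Re atoms, P(M+2)/P(M) = C(n,1)·p^(n−1)q / p^n = n·q/p = n · 0.62600/0.37400.
n = 6.6952 × 0.37400/0.62600 = 4.00 ≈ 4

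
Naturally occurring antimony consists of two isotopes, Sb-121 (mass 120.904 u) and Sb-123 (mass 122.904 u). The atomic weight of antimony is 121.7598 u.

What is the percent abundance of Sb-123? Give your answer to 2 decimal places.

Writing the weighted mean with unknown fraction x of Sb-121:
120.904·x + 122.904·(1 − x) = 121.7598
(120.904 − 122.904)·x = 121.7598 − 122.904
x = -1.1442 / -2.000 = 0.57210 → 57.21% Sb-121, 42.79% Sb-123.

42.79%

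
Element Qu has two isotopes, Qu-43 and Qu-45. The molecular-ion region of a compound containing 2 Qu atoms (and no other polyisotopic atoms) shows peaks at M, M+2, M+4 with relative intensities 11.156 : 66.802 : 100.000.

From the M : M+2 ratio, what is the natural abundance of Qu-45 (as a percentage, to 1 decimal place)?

Write p for the Qu-43 fraction. I(M+2)/I(M) = [C(2,1)·p^1·(1−p)] / p^2 = 2·(1−p)/p = 66.802/11.156 = 5.9880
(1−p)/p = 5.9880/2 = 2.9940  ⇒  p = 1/(1 + 2.9940) = 0.2504
Qu-43: 25.0%, Qu-45: 75.0%.

75.0%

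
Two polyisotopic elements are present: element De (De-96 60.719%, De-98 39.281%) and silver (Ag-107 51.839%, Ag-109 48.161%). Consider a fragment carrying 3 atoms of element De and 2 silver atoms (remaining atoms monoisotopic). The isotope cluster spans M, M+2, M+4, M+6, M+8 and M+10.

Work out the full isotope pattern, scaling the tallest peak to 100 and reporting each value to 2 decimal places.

17.47 : 66.36 : 100.00 : 74.74 : 27.72 : 4.08

Element De pattern (n=3): 0.22385862 : 0.43446321 : 0.2810677 : 0.06061046
Silver pattern (n=2): 0.26872819 : 0.49932362 : 0.23194819
Convolve the two distributions (both contribute in 2-u steps):
  M: 0.22385862×0.26872819 = 0.060157
  M+2: 0.22385862×0.49932362 + 0.43446321×0.26872819 = 0.228530
  M+4: 0.22385862×0.23194819 + 0.43446321×0.49932362 + 0.2810677×0.26872819 = 0.344392
  M+6: 0.43446321×0.23194819 + 0.2810677×0.49932362 + 0.06061046×0.26872819 = 0.257404
  M+8: 0.2810677×0.23194819 + 0.06061046×0.49932362 = 0.095457
  M+10: 0.06061046×0.23194819 = 0.014058
Scale to base peak (0.344392) = 100: 17.47 : 66.36 : 100.00 : 74.74 : 27.72 : 4.08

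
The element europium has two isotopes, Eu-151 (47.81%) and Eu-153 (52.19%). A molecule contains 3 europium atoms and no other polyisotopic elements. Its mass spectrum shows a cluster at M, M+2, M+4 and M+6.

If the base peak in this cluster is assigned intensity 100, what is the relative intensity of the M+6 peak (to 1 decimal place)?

Binomial terms of (0.4781 + 0.5219)^3: M 0.1093, M+2 0.3579, M+4 0.3907, M+6 0.1422 → M+4 is the base peak.
P(M+4) = C(3,2) × 0.4781^1 × 0.5219^2 = 3 × 0.4781 × 0.27237961 = 0.390674 (base)
P(M+6) = C(3,3) × 0.4781^0 × 0.5219^3 = 1 × 1.0000 × 0.14215492 = 0.142155
Relative intensity = 0.142155 / 0.390674 × 100 = 36.4

36.4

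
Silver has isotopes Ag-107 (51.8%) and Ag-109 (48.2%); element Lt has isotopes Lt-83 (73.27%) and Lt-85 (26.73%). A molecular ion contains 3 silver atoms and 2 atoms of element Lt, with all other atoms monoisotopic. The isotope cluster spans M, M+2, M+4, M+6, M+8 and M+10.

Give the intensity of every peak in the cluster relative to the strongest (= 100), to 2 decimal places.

Silver pattern (n=3): 0.13899183 : 0.3879965 : 0.3610315 : 0.11198017
Element Lt pattern (n=2): 0.53684929 : 0.39170142 : 0.07144929
Convolve the two distributions (both contribute in 2-u steps):
  M: 0.13899183×0.53684929 = 0.074618
  M+2: 0.13899183×0.39170142 + 0.3879965×0.53684929 = 0.262739
  M+4: 0.13899183×0.07144929 + 0.3879965×0.39170142 + 0.3610315×0.53684929 = 0.355729
  M+6: 0.3879965×0.07144929 + 0.3610315×0.39170142 + 0.11198017×0.53684929 = 0.229255
  M+8: 0.3610315×0.07144929 + 0.11198017×0.39170142 = 0.069658
  M+10: 0.11198017×0.07144929 = 0.008001
Scale to base peak (0.355729) = 100: 20.98 : 73.86 : 100.00 : 64.45 : 19.58 : 2.25

20.98 : 73.86 : 100.00 : 64.45 : 19.58 : 2.25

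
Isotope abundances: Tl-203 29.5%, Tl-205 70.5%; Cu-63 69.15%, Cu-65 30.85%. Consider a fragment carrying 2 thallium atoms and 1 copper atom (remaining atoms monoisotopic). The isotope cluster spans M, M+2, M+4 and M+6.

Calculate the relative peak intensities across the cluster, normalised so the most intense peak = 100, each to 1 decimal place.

12.7 : 66.6 : 100.0 : 32.5

Thallium pattern (n=2): 0.087025 : 0.41595 : 0.497025
Copper pattern (n=1): 0.6915 : 0.3085
Convolve the two distributions (both contribute in 2-u steps):
  M: 0.087025×0.6915 = 0.060178
  M+2: 0.087025×0.3085 + 0.41595×0.6915 = 0.314477
  M+4: 0.41595×0.3085 + 0.497025×0.6915 = 0.472013
  M+6: 0.497025×0.3085 = 0.153332
Scale to base peak (0.472013) = 100: 12.7 : 66.6 : 100.0 : 32.5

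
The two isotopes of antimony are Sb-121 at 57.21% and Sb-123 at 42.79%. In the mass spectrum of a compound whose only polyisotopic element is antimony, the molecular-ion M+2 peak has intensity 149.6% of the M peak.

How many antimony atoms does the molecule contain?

2

With n Sb atoms, P(M+2)/P(M) = C(n,1)·p^(n−1)q / p^n = n·q/p = n · 0.4279/0.5721.
n = 1.496 × 0.5721/0.4279 = 2.00 ≈ 2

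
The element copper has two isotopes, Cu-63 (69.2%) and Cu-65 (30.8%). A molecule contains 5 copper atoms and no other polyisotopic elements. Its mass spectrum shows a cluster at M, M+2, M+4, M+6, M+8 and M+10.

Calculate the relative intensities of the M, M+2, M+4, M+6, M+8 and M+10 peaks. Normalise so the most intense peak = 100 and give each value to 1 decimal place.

The 5 Cu atoms are independent, so intensities follow the terms of (0.692 + 0.308)^5.
P(M) = 0.692^5 = 0.158683
P(M+2) = 5 × 0.692^4 × 0.308^1 = 0.353139
P(M+4) = 10 × 0.692^3 × 0.308^2 = 0.314355
P(M+6) = 10 × 0.692^2 × 0.308^3 = 0.139915
P(M+8) = 5 × 0.692^1 × 0.308^4 = 0.031137
P(M+10) = 0.308^5 = 0.002772
The M+2 peak is largest (0.353139); scaling to 100 gives 44.9 : 100.0 : 89.0 : 39.6 : 8.8 : 0.8.

44.9 : 100.0 : 89.0 : 39.6 : 8.8 : 0.8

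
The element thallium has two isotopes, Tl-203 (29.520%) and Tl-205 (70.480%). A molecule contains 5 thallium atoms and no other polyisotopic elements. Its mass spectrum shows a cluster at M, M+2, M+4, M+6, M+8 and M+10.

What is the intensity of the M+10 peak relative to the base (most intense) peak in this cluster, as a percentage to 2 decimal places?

47.75%

Term probabilities: M 0.0022, M+2 0.0268, M+4 0.1278, M+6 0.3051, M+8 0.3642, M+10 0.1739. Base peak = M+8.
P(M+8) = C(5,4) × 0.29520^1 × 0.70480^4 = 5 × 0.2952 × 0.24675365 = 0.364208 (base)
P(M+10) = C(5,5) × 0.29520^0 × 0.70480^5 = 1 × 1.0000 × 0.17391197 = 0.173912
Relative intensity = 0.173912 / 0.364208 × 100 = 47.75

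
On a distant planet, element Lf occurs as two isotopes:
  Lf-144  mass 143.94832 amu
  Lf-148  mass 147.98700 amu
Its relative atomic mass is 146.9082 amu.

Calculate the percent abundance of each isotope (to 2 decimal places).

With x = fraction of Lf-144 (so Lf-148 is 1 − x):
143.94832·x + 147.98700·(1 − x) = 146.9082
(143.94832 − 147.98700)·x = 146.9082 − 147.98700
x = -1.07880 / -4.03868 = 0.26712 → 26.71% Lf-144, 73.29% Lf-148.

Lf-144: 26.71%, Lf-148: 73.29%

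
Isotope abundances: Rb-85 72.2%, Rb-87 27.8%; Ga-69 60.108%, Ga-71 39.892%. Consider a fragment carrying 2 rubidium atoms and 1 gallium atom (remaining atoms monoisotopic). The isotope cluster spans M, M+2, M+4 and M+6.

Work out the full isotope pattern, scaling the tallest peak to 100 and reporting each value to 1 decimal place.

Rubidium pattern (n=2): 0.521284 : 0.401432 : 0.077284
Gallium pattern (n=1): 0.60108 : 0.39892
Convolve the two distributions (both contribute in 2-u steps):
  M: 0.521284×0.60108 = 0.313333
  M+2: 0.521284×0.39892 + 0.401432×0.60108 = 0.449243
  M+4: 0.401432×0.39892 + 0.077284×0.60108 = 0.206593
  M+6: 0.077284×0.39892 = 0.030830
Scale to base peak (0.449243) = 100: 69.7 : 100.0 : 46.0 : 6.9

69.7 : 100.0 : 46.0 : 6.9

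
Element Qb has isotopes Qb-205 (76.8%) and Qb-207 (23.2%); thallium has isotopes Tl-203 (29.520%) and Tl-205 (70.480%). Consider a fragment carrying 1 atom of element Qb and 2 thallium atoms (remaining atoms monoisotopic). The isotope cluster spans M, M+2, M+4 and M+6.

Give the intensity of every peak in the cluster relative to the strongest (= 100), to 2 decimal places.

14.00 : 71.08 : 100.00 : 24.11

Element Qb pattern (n=1): 0.7680 : 0.2320
Thallium pattern (n=2): 0.08714304 : 0.41611392 : 0.49674304
Convolve the two distributions (both contribute in 2-u steps):
  M: 0.7680×0.08714304 = 0.066926
  M+2: 0.7680×0.41611392 + 0.2320×0.08714304 = 0.339793
  M+4: 0.7680×0.49674304 + 0.2320×0.41611392 = 0.478037
  M+6: 0.2320×0.49674304 = 0.115244
Scale to base peak (0.478037) = 100: 14.00 : 71.08 : 100.00 : 24.11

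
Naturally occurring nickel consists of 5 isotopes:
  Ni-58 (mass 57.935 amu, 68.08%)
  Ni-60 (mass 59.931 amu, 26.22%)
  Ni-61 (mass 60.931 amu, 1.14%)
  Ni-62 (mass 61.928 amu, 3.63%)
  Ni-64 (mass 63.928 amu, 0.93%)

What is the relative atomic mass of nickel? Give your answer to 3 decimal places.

Weight each isotope mass by its fractional abundance: 0.6808 × 57.935 + 0.2622 × 59.931 + 0.0114 × 60.931 + 0.0363 × 61.928 + 0.0093 × 63.928
= 39.4421 + 15.7139 + 0.6946 + 2.2480 + 0.5945 = 58.6931 amu

58.693 amu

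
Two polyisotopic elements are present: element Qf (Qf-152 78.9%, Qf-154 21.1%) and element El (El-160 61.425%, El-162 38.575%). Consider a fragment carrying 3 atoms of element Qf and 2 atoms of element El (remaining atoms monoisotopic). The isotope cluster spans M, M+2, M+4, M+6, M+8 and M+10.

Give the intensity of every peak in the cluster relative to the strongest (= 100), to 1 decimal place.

Element Qf pattern (n=3): 0.49116907 : 0.39405579 : 0.10538121 : 0.00939393
Element El pattern (n=2): 0.37730306 : 0.47389388 : 0.14880306
Convolve the two distributions (both contribute in 2-u steps):
  M: 0.49116907×0.37730306 = 0.185320
  M+2: 0.49116907×0.47389388 + 0.39405579×0.37730306 = 0.381440
  M+4: 0.49116907×0.14880306 + 0.39405579×0.47389388 + 0.10538121×0.37730306 = 0.299589
  M+6: 0.39405579×0.14880306 + 0.10538121×0.47389388 + 0.00939393×0.37730306 = 0.112121
  M+8: 0.10538121×0.14880306 + 0.00939393×0.47389388 = 0.020133
  M+10: 0.00939393×0.14880306 = 0.001398
Scale to base peak (0.381440) = 100: 48.6 : 100.0 : 78.5 : 29.4 : 5.3 : 0.4

48.6 : 100.0 : 78.5 : 29.4 : 5.3 : 0.4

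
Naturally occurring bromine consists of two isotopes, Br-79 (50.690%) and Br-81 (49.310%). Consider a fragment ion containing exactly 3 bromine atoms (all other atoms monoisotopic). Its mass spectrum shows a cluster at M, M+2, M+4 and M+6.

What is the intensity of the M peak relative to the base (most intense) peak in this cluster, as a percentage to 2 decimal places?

Binomial terms of (0.50690 + 0.49310)^3: M 0.1302, M+2 0.3801, M+4 0.3698, M+6 0.1199 → M+2 is the base peak.
P(M+2) = C(3,1) × 0.50690^2 × 0.49310^1 = 3 × 0.25694761 × 0.4931 = 0.380103 (base)
P(M) = C(3,0) × 0.50690^3 × 0.49310^0 = 1 × 0.13024674 × 1.0000 = 0.130247
Relative intensity = 0.130247 / 0.380103 × 100 = 34.27

34.27%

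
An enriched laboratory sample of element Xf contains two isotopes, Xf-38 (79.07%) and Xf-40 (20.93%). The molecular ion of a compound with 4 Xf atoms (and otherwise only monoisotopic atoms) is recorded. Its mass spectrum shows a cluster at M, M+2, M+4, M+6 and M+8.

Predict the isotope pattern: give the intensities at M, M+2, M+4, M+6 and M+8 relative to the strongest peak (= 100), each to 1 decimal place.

Expanding (0.7907 + 0.2093)^4:
P(M) = 0.7907^4 = 0.390883
P(M+2) = 4 × 0.7907^3 × 0.2093^1 = 0.413870
P(M+4) = 6 × 0.7907^2 × 0.2093^2 = 0.164329
P(M+6) = 4 × 0.7907^1 × 0.2093^3 = 0.028999
P(M+8) = 0.2093^4 = 0.001919
The M+2 peak is largest (0.413870); scaling to 100 gives 94.4 : 100.0 : 39.7 : 7.0 : 0.5.

94.4 : 100.0 : 39.7 : 7.0 : 0.5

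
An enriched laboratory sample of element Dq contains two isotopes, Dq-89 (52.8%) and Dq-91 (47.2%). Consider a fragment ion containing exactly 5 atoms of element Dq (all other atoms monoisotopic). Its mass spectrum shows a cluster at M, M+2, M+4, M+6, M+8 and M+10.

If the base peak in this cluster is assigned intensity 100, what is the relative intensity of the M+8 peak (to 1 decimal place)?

Binomial terms of (0.528 + 0.472)^5: M 0.0410, M+2 0.1834, M+4 0.3279, M+6 0.2932, M+8 0.1310, M+10 0.0234 → M+4 is the base peak.
P(M+4) = C(5,2) × 0.528^3 × 0.472^2 = 10 × 0.14719795 × 0.222784 = 0.327933 (base)
P(M+8) = C(5,4) × 0.528^1 × 0.472^4 = 5 × 0.5280 × 0.04963271 = 0.131030
Relative intensity = 0.131030 / 0.327933 × 100 = 40.0

40.0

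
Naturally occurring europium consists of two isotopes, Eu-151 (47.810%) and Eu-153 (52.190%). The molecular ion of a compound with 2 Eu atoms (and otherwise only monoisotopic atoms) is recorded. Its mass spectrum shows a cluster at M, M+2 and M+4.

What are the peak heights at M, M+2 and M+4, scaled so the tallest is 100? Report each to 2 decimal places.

The 2 Eu atoms are independent, so intensities follow the terms of (0.47810 + 0.52190)^2.
P(M) = 0.47810^2 = 0.228580
P(M+2) = 2 × 0.47810^1 × 0.52190^1 = 0.499041
P(M+4) = 0.52190^2 = 0.272380
The M+2 peak is largest (0.499041); scaling to 100 gives 45.80 : 100.00 : 54.58.

45.80 : 100.00 : 54.58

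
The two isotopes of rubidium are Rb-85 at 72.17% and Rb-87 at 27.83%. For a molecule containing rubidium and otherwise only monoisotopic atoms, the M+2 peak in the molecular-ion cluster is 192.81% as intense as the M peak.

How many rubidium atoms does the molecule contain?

For n independent Rb atoms, I(M+2)/I(M) = n · (abundance Rb-87) / (abundance Rb-85) = n · 0.2783/0.7217.
n = 1.9281 × 0.7217/0.2783 = 5.00 ≈ 5

5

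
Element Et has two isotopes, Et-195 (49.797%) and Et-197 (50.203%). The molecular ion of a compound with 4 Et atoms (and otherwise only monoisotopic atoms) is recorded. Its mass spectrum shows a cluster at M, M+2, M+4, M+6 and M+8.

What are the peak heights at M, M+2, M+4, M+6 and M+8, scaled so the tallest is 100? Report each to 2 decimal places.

16.40 : 66.13 : 100.00 : 67.21 : 16.94

Each Et atom is independently Et-195 (p = 0.49797) or Et-197 (q = 0.50203); the cluster is the binomial expansion (p + q)^4.
P(M) = 0.49797^4 = 0.061491
P(M+2) = 4 × 0.49797^3 × 0.50203^1 = 0.247970
P(M+4) = 6 × 0.49797^2 × 0.50203^2 = 0.374988
P(M+6) = 4 × 0.49797^1 × 0.50203^3 = 0.252030
P(M+8) = 0.50203^4 = 0.063521
The M+4 peak is largest (0.374988); scaling to 100 gives 16.40 : 66.13 : 100.00 : 67.21 : 16.94.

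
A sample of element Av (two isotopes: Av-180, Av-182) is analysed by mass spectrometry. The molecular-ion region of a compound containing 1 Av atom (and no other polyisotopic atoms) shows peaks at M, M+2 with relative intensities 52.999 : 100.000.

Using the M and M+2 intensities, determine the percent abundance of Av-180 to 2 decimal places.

If p is the fraction of Av that is Av-180, then I(M+2)/I(M) = [C(1,1)·p^0·(1−p)] / p^1 = 1·(1−p)/p = 100.000/52.999 = 1.8868
(1−p)/p = 1.8868/1 = 1.8868  ⇒  p = 1/(1 + 1.8868) = 0.3464
Av-180: 34.64%, Av-182: 65.36%.

34.64%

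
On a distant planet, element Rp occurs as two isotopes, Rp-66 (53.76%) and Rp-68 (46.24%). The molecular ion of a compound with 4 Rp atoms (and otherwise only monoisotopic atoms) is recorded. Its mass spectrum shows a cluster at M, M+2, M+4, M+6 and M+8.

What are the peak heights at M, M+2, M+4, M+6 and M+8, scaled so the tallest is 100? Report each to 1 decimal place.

Each Rp atom is independently Rp-66 (p = 0.5376) or Rp-68 (q = 0.4624); the cluster is the binomial expansion (p + q)^4.
P(M) = 0.5376^4 = 0.083529
P(M+2) = 4 × 0.5376^3 × 0.4624^1 = 0.287379
P(M+4) = 6 × 0.5376^2 × 0.4624^2 = 0.370771
P(M+6) = 4 × 0.5376^1 × 0.4624^3 = 0.212605
P(M+8) = 0.4624^4 = 0.045716
The M+4 peak is largest (0.370771); scaling to 100 gives 22.5 : 77.5 : 100.0 : 57.3 : 12.3.

22.5 : 77.5 : 100.0 : 57.3 : 12.3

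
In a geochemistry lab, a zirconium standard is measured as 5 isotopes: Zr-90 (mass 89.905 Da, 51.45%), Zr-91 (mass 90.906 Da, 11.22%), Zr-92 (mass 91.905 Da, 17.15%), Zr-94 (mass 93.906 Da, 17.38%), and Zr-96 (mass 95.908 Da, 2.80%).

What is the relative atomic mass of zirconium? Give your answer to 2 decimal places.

Average mass = Σ (abundance × isotope mass) = 0.5145 × 89.905 + 0.1122 × 90.906 + 0.1715 × 91.905 + 0.1738 × 93.906 + 0.0280 × 95.908
= 46.2561 + 10.1997 + 15.7617 + 16.3209 + 2.6854 = 91.2238 Da

91.22 Da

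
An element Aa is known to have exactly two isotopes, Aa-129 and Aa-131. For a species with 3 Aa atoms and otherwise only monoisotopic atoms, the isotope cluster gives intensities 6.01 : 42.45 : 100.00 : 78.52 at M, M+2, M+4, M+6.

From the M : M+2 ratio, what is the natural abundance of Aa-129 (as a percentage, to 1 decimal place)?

If p is the fraction of Aa that is Aa-129, then I(M+2)/I(M) = [C(3,1)·p^2·(1−p)] / p^3 = 3·(1−p)/p = 42.45/6.01 = 7.0632
(1−p)/p = 7.0632/3 = 2.3544  ⇒  p = 1/(1 + 2.3544) = 0.2981
Aa-129: 29.8%, Aa-131: 70.2%.

29.8%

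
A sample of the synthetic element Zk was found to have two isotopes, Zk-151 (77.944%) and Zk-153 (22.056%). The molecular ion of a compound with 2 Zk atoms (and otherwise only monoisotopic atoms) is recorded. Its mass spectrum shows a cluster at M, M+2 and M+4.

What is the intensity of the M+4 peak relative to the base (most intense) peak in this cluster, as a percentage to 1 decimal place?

Binomial terms of (0.77944 + 0.22056)^2: M 0.6075, M+2 0.3438, M+4 0.0486 → M is the base peak.
P(M) = C(2,0) × 0.77944^2 × 0.22056^0 = 1 × 0.60752671 × 1.0000 = 0.607527 (base)
P(M+4) = C(2,2) × 0.77944^0 × 0.22056^2 = 1 × 1.0000 × 0.04864671 = 0.048647
Relative intensity = 0.048647 / 0.607527 × 100 = 8.0

8.0%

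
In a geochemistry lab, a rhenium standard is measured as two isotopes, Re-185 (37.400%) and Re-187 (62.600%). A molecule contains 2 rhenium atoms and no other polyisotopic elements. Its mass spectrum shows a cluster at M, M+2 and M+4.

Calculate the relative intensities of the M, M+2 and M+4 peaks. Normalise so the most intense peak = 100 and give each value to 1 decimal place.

Each Re atom is independently Re-185 (p = 0.37400) or Re-187 (q = 0.62600); the cluster is the binomial expansion (p + q)^2.
P(M) = 0.37400^2 = 0.139876
P(M+2) = 2 × 0.37400^1 × 0.62600^1 = 0.468248
P(M+4) = 0.62600^2 = 0.391876
The M+2 peak is largest (0.468248); scaling to 100 gives 29.9 : 100.0 : 83.7.

29.9 : 100.0 : 83.7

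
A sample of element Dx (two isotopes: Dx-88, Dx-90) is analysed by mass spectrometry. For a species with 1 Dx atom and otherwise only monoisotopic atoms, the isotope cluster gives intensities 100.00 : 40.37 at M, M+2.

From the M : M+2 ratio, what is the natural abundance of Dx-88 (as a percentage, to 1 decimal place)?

71.2%

Let p = fractional abundance of Dx-88. I(M+2)/I(M) = [C(1,1)·p^0·(1−p)] / p^1 = 1·(1−p)/p = 40.37/100.00 = 0.4037
(1−p)/p = 0.4037/1 = 0.4037  ⇒  p = 1/(1 + 0.4037) = 0.7124
Dx-88: 71.2%, Dx-90: 28.8%.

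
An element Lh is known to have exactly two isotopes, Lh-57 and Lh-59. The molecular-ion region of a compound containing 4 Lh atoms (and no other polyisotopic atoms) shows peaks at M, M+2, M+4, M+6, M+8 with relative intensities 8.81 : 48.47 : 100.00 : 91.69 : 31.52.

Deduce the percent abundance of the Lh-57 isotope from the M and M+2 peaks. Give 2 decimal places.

42.10%

Write p for the Lh-57 fraction. I(M+2)/I(M) = [C(4,1)·p^3·(1−p)] / p^4 = 4·(1−p)/p = 48.47/8.81 = 5.5017
(1−p)/p = 5.5017/4 = 1.3754  ⇒  p = 1/(1 + 1.3754) = 0.4210
Lh-57: 42.10%, Lh-59: 57.90%.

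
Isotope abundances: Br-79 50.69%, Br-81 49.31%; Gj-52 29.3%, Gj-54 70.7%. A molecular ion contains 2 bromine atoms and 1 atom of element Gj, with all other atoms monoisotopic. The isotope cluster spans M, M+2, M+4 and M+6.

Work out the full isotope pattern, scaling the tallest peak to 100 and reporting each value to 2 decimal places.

Bromine pattern (n=2): 0.25694761 : 0.49990478 : 0.24314761
Element Gj pattern (n=1): 0.2930 : 0.7070
Convolve the two distributions (both contribute in 2-u steps):
  M: 0.25694761×0.2930 = 0.075286
  M+2: 0.25694761×0.7070 + 0.49990478×0.2930 = 0.328134
  M+4: 0.49990478×0.7070 + 0.24314761×0.2930 = 0.424675
  M+6: 0.24314761×0.7070 = 0.171905
Scale to base peak (0.424675) = 100: 17.73 : 77.27 : 100.00 : 40.48

17.73 : 77.27 : 100.00 : 40.48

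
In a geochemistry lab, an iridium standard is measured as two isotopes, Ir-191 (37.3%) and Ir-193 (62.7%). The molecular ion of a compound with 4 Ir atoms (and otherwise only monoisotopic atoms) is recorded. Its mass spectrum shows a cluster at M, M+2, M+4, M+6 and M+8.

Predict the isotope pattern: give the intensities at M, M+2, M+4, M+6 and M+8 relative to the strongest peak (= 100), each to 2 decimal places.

5.26 : 35.39 : 89.23 : 100.00 : 42.02

Each Ir atom is independently Ir-191 (p = 0.373) or Ir-193 (q = 0.627); the cluster is the binomial expansion (p + q)^4.
P(M) = 0.373^4 = 0.019357
P(M+2) = 4 × 0.373^3 × 0.627^1 = 0.130153
P(M+4) = 6 × 0.373^2 × 0.627^2 = 0.328174
P(M+6) = 4 × 0.373^1 × 0.627^3 = 0.367766
P(M+8) = 0.627^4 = 0.154550
The M+6 peak is largest (0.367766); scaling to 100 gives 5.26 : 35.39 : 89.23 : 100.00 : 42.02.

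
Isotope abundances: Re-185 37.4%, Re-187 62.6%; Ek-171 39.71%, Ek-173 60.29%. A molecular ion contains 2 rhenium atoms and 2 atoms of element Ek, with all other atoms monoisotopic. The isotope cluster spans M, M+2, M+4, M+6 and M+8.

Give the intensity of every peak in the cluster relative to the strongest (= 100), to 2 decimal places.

6.16 : 39.35 : 94.13 : 100.00 : 39.81

Rhenium pattern (n=2): 0.139876 : 0.468248 : 0.391876
Element Ek pattern (n=2): 0.15768841 : 0.47882318 : 0.36348841
Convolve the two distributions (both contribute in 2-u steps):
  M: 0.139876×0.15768841 = 0.022057
  M+2: 0.139876×0.47882318 + 0.468248×0.15768841 = 0.140813
  M+4: 0.139876×0.36348841 + 0.468248×0.47882318 + 0.391876×0.15768841 = 0.336846
  M+6: 0.468248×0.36348841 + 0.391876×0.47882318 = 0.357842
  M+8: 0.391876×0.36348841 = 0.142442
Scale to base peak (0.357842) = 100: 6.16 : 39.35 : 94.13 : 100.00 : 39.81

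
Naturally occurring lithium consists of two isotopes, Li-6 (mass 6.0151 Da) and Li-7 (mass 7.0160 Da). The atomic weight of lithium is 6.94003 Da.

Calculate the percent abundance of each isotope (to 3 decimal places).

With x = fraction of Li-6 (so Li-7 is 1 − x):
6.0151·x + 7.0160·(1 − x) = 6.94003
(6.0151 − 7.0160)·x = 6.94003 − 7.0160
x = -0.07597 / -1.0009 = 0.07590 → 7.590% Li-6, 92.410% Li-7.

Li-6: 7.590%, Li-7: 92.410%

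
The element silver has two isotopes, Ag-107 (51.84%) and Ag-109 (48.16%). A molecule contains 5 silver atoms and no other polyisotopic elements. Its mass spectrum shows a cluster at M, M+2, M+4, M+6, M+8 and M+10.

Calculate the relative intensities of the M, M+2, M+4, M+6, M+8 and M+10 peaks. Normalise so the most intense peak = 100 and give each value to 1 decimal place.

The 5 Ag atoms are independent, so intensities follow the terms of (0.5184 + 0.4816)^5.
P(M) = 0.5184^5 = 0.037439
P(M+2) = 5 × 0.5184^4 × 0.4816^1 = 0.173907
P(M+4) = 10 × 0.5184^3 × 0.4816^2 = 0.323123
P(M+6) = 10 × 0.5184^2 × 0.4816^3 = 0.300185
P(M+8) = 5 × 0.5184^1 × 0.4816^4 = 0.139438
P(M+10) = 0.4816^5 = 0.025908
The M+4 peak is largest (0.323123); scaling to 100 gives 11.6 : 53.8 : 100.0 : 92.9 : 43.2 : 8.0.

11.6 : 53.8 : 100.0 : 92.9 : 43.2 : 8.0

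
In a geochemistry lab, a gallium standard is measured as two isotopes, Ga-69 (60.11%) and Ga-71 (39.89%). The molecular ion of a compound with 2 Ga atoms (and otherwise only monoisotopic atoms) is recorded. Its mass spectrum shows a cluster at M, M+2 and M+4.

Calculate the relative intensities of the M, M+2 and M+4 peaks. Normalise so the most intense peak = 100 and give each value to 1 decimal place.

75.3 : 100.0 : 33.2

Each Ga atom is independently Ga-69 (p = 0.6011) or Ga-71 (q = 0.3989); the cluster is the binomial expansion (p + q)^2.
P(M) = 0.6011^2 = 0.361321
P(M+2) = 2 × 0.6011^1 × 0.3989^1 = 0.479558
P(M+4) = 0.3989^2 = 0.159121
The M+2 peak is largest (0.479558); scaling to 100 gives 75.3 : 100.0 : 33.2.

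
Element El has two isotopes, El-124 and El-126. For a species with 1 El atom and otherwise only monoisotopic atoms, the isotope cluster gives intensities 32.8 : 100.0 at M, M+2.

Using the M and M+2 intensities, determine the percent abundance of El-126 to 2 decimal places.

75.30%

Let p = fractional abundance of El-124. I(M+2)/I(M) = [C(1,1)·p^0·(1−p)] / p^1 = 1·(1−p)/p = 100.0/32.8 = 3.0488
(1−p)/p = 3.0488/1 = 3.0488  ⇒  p = 1/(1 + 3.0488) = 0.2470
El-124: 24.70%, El-126: 75.30%.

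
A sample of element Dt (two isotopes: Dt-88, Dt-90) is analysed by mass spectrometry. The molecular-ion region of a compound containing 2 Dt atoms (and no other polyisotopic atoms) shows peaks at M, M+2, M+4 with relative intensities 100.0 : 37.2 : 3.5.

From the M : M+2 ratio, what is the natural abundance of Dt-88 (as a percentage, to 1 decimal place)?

84.3%

Let p = fractional abundance of Dt-88. I(M+2)/I(M) = [C(2,1)·p^1·(1−p)] / p^2 = 2·(1−p)/p = 37.2/100.0 = 0.3720
(1−p)/p = 0.3720/2 = 0.1860  ⇒  p = 1/(1 + 0.1860) = 0.8432
Dt-88: 84.3%, Dt-90: 15.7%.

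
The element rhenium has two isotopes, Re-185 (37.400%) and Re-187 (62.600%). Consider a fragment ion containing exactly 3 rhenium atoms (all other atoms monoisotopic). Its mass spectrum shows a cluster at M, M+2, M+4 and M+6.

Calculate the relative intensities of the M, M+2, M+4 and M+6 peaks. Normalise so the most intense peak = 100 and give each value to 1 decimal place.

11.9 : 59.7 : 100.0 : 55.8

The 3 Re atoms are independent, so intensities follow the terms of (0.37400 + 0.62600)^3.
P(M) = 0.37400^3 = 0.052314
P(M+2) = 3 × 0.37400^2 × 0.62600^1 = 0.262687
P(M+4) = 3 × 0.37400^1 × 0.62600^2 = 0.439685
P(M+6) = 0.62600^3 = 0.245314
The M+4 peak is largest (0.439685); scaling to 100 gives 11.9 : 59.7 : 100.0 : 55.8.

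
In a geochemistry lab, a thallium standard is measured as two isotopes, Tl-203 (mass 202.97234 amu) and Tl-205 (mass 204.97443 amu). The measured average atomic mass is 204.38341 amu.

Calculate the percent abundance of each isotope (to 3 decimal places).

Tl-203: 29.520%, Tl-205: 70.480%

Writing the weighted mean with unknown fraction x of Tl-203:
202.97234·x + 204.97443·(1 − x) = 204.38341
(202.97234 − 204.97443)·x = 204.38341 − 204.97443
x = -0.59102 / -2.00209 = 0.29520 → 29.520% Tl-203, 70.480% Tl-205.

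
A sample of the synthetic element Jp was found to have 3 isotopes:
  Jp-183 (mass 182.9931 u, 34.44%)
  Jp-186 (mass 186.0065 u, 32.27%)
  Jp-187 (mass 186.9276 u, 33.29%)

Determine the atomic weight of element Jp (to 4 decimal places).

Ar = Σ fᵢ·mᵢ = 0.3444 × 182.9931 + 0.3227 × 186.0065 + 0.3329 × 186.9276
= 63.02282 + 60.02430 + 62.22820 = 185.27532 u

185.2753 u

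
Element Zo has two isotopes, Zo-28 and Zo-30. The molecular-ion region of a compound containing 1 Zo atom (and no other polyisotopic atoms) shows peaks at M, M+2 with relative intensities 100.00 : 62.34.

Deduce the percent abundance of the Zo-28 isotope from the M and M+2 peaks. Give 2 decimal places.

Write p for the Zo-28 fraction. I(M+2)/I(M) = [C(1,1)·p^0·(1−p)] / p^1 = 1·(1−p)/p = 62.34/100.00 = 0.6234
(1−p)/p = 0.6234/1 = 0.6234  ⇒  p = 1/(1 + 0.6234) = 0.6160
Zo-28: 61.60%, Zo-30: 38.40%.

61.60%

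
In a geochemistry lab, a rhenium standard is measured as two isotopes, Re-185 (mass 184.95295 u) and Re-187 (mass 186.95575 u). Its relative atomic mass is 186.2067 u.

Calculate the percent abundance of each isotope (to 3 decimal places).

Re-185: 37.400%, Re-187: 62.600%

Writing the weighted mean with unknown fraction x of Re-185:
184.95295·x + 186.95575·(1 − x) = 186.2067
(184.95295 − 186.95575)·x = 186.2067 − 186.95575
x = -0.74905 / -2.00280 = 0.37400 → 37.400% Re-185, 62.600% Re-187.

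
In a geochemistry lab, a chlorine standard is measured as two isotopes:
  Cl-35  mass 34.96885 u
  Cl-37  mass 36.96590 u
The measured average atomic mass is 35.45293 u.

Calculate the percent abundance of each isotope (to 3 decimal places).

Writing the weighted mean with unknown fraction x of Cl-35:
34.96885·x + 36.96590·(1 − x) = 35.45293
(34.96885 − 36.96590)·x = 35.45293 − 36.96590
x = -1.51297 / -1.99705 = 0.75760 → 75.760% Cl-35, 24.240% Cl-37.

Cl-35: 75.760%, Cl-37: 24.240%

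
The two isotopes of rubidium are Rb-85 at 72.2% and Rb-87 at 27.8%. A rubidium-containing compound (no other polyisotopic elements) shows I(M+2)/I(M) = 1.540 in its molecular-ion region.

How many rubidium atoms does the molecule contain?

For n independent Rb atoms, I(M+2)/I(M) = n · (abundance Rb-87) / (abundance Rb-85) = n · 0.278/0.722.
n = 1.540 × 0.722/0.278 = 4.00 ≈ 4

4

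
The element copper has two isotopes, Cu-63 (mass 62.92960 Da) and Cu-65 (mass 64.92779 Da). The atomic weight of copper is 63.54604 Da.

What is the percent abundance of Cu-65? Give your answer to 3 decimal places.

With x = fraction of Cu-63 (so Cu-65 is 1 − x):
62.92960·x + 64.92779·(1 − x) = 63.54604
(62.92960 − 64.92779)·x = 63.54604 − 64.92779
x = -1.38175 / -1.99819 = 0.69150 → 69.150% Cu-63, 30.850% Cu-65.

30.850%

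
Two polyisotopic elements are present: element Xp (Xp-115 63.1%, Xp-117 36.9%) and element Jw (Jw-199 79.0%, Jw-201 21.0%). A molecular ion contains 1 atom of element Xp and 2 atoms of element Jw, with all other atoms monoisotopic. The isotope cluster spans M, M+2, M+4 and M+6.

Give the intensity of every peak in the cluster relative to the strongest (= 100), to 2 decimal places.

Element Xp pattern (n=1): 0.6310 : 0.3690
Element Jw pattern (n=2): 0.6241 : 0.3318 : 0.0441
Convolve the two distributions (both contribute in 2-u steps):
  M: 0.6310×0.6241 = 0.393807
  M+2: 0.6310×0.3318 + 0.3690×0.6241 = 0.439659
  M+4: 0.6310×0.0441 + 0.3690×0.3318 = 0.150261
  M+6: 0.3690×0.0441 = 0.016273
Scale to base peak (0.439659) = 100: 89.57 : 100.00 : 34.18 : 3.70

89.57 : 100.00 : 34.18 : 3.70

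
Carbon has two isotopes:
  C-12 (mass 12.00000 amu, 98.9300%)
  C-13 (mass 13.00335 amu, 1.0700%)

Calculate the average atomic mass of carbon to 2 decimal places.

12.01 amu

Weight each isotope mass by its fractional abundance: 0.989300 × 12.00000 + 0.010700 × 13.00335
= 11.871600 + 0.139136 = 12.010736 amu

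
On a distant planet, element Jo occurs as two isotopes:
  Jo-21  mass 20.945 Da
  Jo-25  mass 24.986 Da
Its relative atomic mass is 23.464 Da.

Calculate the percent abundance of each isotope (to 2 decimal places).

Jo-21: 37.66%, Jo-25: 62.34%

Writing the weighted mean with unknown fraction x of Jo-21:
20.945·x + 24.986·(1 − x) = 23.464
(20.945 − 24.986)·x = 23.464 − 24.986
x = -1.522 / -4.041 = 0.37664 → 37.66% Jo-21, 62.34% Jo-25.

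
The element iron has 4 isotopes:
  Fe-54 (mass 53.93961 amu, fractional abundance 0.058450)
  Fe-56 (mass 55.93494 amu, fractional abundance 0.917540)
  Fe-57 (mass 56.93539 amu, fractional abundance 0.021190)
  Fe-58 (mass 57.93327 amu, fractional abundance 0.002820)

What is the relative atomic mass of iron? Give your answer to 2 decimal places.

55.85 amu

The abundance-weighted mean is 0.058450 × 53.93961 + 0.917540 × 55.93494 + 0.021190 × 56.93539 + 0.002820 × 57.93327
= 3.152770 + 51.322545 + 1.206461 + 0.163372 = 55.845148 amu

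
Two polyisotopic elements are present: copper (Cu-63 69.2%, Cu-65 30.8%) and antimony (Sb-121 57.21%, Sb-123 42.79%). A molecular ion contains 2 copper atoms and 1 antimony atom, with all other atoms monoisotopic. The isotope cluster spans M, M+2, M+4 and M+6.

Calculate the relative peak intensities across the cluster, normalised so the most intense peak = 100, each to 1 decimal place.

Copper pattern (n=2): 0.478864 : 0.426272 : 0.094864
Antimony pattern (n=1): 0.5721 : 0.4279
Convolve the two distributions (both contribute in 2-u steps):
  M: 0.478864×0.5721 = 0.273958
  M+2: 0.478864×0.4279 + 0.426272×0.5721 = 0.448776
  M+4: 0.426272×0.4279 + 0.094864×0.5721 = 0.236673
  M+6: 0.094864×0.4279 = 0.040592
Scale to base peak (0.448776) = 100: 61.0 : 100.0 : 52.7 : 9.0

61.0 : 100.0 : 52.7 : 9.0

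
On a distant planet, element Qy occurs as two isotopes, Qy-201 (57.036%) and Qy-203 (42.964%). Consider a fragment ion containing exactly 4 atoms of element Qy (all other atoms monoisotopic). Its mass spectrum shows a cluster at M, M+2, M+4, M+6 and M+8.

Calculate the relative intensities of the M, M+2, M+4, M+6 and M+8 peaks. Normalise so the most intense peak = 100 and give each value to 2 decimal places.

29.37 : 88.50 : 100.00 : 50.22 : 9.46

Expanding (0.57036 + 0.42964)^4:
P(M) = 0.57036^4 = 0.105827
P(M+2) = 4 × 0.57036^3 × 0.42964^1 = 0.318869
P(M+4) = 6 × 0.57036^2 × 0.42964^2 = 0.360295
P(M+6) = 4 × 0.57036^1 × 0.42964^3 = 0.180935
P(M+8) = 0.42964^4 = 0.034074
The M+4 peak is largest (0.360295); scaling to 100 gives 29.37 : 88.50 : 100.00 : 50.22 : 9.46.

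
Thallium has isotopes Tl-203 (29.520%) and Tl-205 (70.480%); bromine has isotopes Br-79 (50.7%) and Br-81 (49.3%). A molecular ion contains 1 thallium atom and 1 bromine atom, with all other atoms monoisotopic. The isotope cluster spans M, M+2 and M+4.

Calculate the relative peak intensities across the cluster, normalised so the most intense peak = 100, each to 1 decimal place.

29.8 : 100.0 : 69.1

Thallium pattern (n=1): 0.2952 : 0.7048
Bromine pattern (n=1): 0.5070 : 0.4930
Convolve the two distributions (both contribute in 2-u steps):
  M: 0.2952×0.5070 = 0.149666
  M+2: 0.2952×0.4930 + 0.7048×0.5070 = 0.502867
  M+4: 0.7048×0.4930 = 0.347466
Scale to base peak (0.502867) = 100: 29.8 : 100.0 : 69.1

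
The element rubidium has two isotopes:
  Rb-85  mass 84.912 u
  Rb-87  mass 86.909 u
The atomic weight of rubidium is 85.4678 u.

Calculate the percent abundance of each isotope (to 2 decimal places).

With x = fraction of Rb-85 (so Rb-87 is 1 − x):
84.912·x + 86.909·(1 − x) = 85.4678
(84.912 − 86.909)·x = 85.4678 − 86.909
x = -1.4412 / -1.997 = 0.72168 → 72.17% Rb-85, 27.83% Rb-87.

Rb-85: 72.17%, Rb-87: 27.83%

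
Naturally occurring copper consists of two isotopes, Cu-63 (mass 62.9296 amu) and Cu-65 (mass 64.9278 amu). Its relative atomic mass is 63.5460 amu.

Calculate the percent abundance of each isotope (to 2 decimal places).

With x = fraction of Cu-63 (so Cu-65 is 1 − x):
62.9296·x + 64.9278·(1 − x) = 63.5460
(62.9296 − 64.9278)·x = 63.5460 − 64.9278
x = -1.3818 / -1.9982 = 0.69152 → 69.15% Cu-63, 30.85% Cu-65.

Cu-63: 69.15%, Cu-65: 30.85%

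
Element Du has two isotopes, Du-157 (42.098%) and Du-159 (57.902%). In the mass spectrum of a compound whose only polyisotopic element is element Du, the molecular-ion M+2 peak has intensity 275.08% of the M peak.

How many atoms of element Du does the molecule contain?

For n independent Du atoms, I(M+2)/I(M) = n · (abundance Du-159) / (abundance Du-157) = n · 0.57902/0.42098.
n = 2.7508 × 0.42098/0.57902 = 2.00 ≈ 2

2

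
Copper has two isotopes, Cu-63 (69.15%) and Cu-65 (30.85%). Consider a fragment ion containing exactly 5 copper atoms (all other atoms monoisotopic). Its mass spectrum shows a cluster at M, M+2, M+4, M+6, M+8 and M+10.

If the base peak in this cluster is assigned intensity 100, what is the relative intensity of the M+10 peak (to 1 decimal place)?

0.8

Term probabilities: M 0.1581, M+2 0.3527, M+4 0.3147, M+6 0.1404, M+8 0.0313, M+10 0.0028. Base peak = M+2.
P(M+2) = C(5,1) × 0.6915^4 × 0.3085^1 = 5 × 0.2286487 × 0.3085 = 0.352691 (base)
P(M+10) = C(5,5) × 0.6915^0 × 0.3085^5 = 1 × 1.0000 × 0.00279432 = 0.002794
Relative intensity = 0.002794 / 0.352691 × 100 = 0.8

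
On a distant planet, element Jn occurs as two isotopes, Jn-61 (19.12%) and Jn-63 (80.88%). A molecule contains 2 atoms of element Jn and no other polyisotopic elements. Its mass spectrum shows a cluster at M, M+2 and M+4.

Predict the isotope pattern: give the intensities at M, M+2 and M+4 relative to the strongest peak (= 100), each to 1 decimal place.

5.6 : 47.3 : 100.0

Each Jn atom is independently Jn-61 (p = 0.1912) or Jn-63 (q = 0.8088); the cluster is the binomial expansion (p + q)^2.
P(M) = 0.1912^2 = 0.036557
P(M+2) = 2 × 0.1912^1 × 0.8088^1 = 0.309285
P(M+4) = 0.8088^2 = 0.654157
The M+4 peak is largest (0.654157); scaling to 100 gives 5.6 : 47.3 : 100.0.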